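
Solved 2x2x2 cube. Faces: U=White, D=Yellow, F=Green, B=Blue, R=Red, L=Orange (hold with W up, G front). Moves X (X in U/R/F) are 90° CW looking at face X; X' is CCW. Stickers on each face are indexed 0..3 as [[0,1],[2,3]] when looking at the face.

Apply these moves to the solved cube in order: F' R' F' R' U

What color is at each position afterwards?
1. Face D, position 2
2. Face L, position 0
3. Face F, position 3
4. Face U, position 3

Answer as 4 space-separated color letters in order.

Answer: Y W Y O

Derivation:
After move 1 (F'): F=GGGG U=WWRR R=YRYR D=OOYY L=OWOW
After move 2 (R'): R=RRYY U=WBRB F=GWGR D=OGYG B=YBOB
After move 3 (F'): F=WRGG U=WBRY R=GROY D=WWYG L=OBOR
After move 4 (R'): R=RYGO U=WORY F=WBGY D=WRYG B=GBWB
After move 5 (U): U=RWYO F=RYGY R=GBGO B=OBWB L=WBOR
Query 1: D[2] = Y
Query 2: L[0] = W
Query 3: F[3] = Y
Query 4: U[3] = O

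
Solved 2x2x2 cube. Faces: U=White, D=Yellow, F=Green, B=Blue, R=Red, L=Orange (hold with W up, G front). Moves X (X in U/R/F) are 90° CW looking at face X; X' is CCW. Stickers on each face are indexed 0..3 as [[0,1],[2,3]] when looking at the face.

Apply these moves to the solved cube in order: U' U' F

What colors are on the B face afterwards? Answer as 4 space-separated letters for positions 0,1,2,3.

After move 1 (U'): U=WWWW F=OOGG R=GGRR B=RRBB L=BBOO
After move 2 (U'): U=WWWW F=BBGG R=OORR B=GGBB L=RROO
After move 3 (F): F=GBGB U=WWOR R=WOWR D=ROYY L=RYOY
Query: B face = GGBB

Answer: G G B B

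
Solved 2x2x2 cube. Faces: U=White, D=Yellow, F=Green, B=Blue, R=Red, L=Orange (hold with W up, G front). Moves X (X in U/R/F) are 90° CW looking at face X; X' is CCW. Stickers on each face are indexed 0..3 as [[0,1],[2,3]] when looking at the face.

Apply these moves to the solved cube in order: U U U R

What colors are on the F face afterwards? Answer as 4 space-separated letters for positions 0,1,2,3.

Answer: O Y G Y

Derivation:
After move 1 (U): U=WWWW F=RRGG R=BBRR B=OOBB L=GGOO
After move 2 (U): U=WWWW F=BBGG R=OORR B=GGBB L=RROO
After move 3 (U): U=WWWW F=OOGG R=GGRR B=RRBB L=BBOO
After move 4 (R): R=RGRG U=WOWG F=OYGY D=YBYR B=WRWB
Query: F face = OYGY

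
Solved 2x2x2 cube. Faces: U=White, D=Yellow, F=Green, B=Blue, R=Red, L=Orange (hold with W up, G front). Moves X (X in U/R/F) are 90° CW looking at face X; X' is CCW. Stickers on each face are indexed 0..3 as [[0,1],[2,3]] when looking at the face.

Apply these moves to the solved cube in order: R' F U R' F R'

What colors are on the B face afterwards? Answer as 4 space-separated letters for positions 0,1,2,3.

After move 1 (R'): R=RRRR U=WBWB F=GWGW D=YGYG B=YBYB
After move 2 (F): F=GGWW U=WBOO R=WRBR D=RRYG L=OYOG
After move 3 (U): U=OWOB F=WRWW R=YBBR B=OYYB L=GGOG
After move 4 (R'): R=BRYB U=OYOO F=WWWB D=RRYW B=GYRB
After move 5 (F): F=WWBW U=OYGG R=OROB D=YBYW L=GROR
After move 6 (R'): R=RBOO U=ORGG F=WYBG D=YWYW B=WYBB
Query: B face = WYBB

Answer: W Y B B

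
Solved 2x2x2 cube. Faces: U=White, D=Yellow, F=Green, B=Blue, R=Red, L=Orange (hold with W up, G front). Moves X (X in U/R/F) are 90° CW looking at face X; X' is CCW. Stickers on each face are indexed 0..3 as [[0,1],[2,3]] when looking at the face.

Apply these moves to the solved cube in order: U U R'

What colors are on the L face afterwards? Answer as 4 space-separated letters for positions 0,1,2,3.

After move 1 (U): U=WWWW F=RRGG R=BBRR B=OOBB L=GGOO
After move 2 (U): U=WWWW F=BBGG R=OORR B=GGBB L=RROO
After move 3 (R'): R=OROR U=WBWG F=BWGW D=YBYG B=YGYB
Query: L face = RROO

Answer: R R O O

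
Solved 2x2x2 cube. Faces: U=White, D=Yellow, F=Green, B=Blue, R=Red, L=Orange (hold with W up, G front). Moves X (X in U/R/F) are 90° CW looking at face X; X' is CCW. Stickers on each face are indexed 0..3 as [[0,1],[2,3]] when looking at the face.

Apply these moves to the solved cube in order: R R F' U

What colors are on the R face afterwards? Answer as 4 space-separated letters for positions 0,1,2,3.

Answer: G B Y R

Derivation:
After move 1 (R): R=RRRR U=WGWG F=GYGY D=YBYB B=WBWB
After move 2 (R): R=RRRR U=WYWY F=GBGB D=YWYW B=GBGB
After move 3 (F'): F=BBGG U=WYRR R=WRYR D=OOYW L=OYOW
After move 4 (U): U=RWRY F=WRGG R=GBYR B=OYGB L=BBOW
Query: R face = GBYR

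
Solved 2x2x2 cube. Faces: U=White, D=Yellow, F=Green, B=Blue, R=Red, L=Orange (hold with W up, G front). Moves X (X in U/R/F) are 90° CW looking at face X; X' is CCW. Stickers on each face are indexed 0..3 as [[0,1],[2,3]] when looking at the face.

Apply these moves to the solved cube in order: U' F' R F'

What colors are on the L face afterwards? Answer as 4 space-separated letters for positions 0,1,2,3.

Answer: B G O G

Derivation:
After move 1 (U'): U=WWWW F=OOGG R=GGRR B=RRBB L=BBOO
After move 2 (F'): F=OGOG U=WWGR R=YGYR D=BOYY L=BWOW
After move 3 (R): R=YYRG U=WGGG F=OOOY D=BBYR B=RRWB
After move 4 (F'): F=OYOO U=WGYR R=BYBG D=WWYR L=BGOG
Query: L face = BGOG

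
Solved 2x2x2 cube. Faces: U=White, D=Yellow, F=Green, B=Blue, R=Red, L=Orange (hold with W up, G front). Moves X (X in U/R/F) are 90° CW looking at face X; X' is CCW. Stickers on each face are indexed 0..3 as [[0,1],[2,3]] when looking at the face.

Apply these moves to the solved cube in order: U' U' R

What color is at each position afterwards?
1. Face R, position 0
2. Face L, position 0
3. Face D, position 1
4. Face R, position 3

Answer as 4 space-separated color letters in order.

Answer: R R B O

Derivation:
After move 1 (U'): U=WWWW F=OOGG R=GGRR B=RRBB L=BBOO
After move 2 (U'): U=WWWW F=BBGG R=OORR B=GGBB L=RROO
After move 3 (R): R=RORO U=WBWG F=BYGY D=YBYG B=WGWB
Query 1: R[0] = R
Query 2: L[0] = R
Query 3: D[1] = B
Query 4: R[3] = O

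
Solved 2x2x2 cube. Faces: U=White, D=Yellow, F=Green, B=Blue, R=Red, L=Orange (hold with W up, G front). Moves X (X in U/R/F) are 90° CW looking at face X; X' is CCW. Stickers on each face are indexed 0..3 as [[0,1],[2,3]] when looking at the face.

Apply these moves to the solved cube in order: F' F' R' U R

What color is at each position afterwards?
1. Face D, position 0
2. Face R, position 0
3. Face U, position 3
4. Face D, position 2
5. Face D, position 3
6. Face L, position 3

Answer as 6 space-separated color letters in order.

After move 1 (F'): F=GGGG U=WWRR R=YRYR D=OOYY L=OWOW
After move 2 (F'): F=GGGG U=WWYY R=OROR D=WWYY L=OROR
After move 3 (R'): R=RROO U=WBYB F=GWGY D=WGYG B=YBWB
After move 4 (U): U=YWBB F=RRGY R=YBOO B=ORWB L=GWOR
After move 5 (R): R=OYOB U=YRBY F=RGGG D=WWYO B=BRWB
Query 1: D[0] = W
Query 2: R[0] = O
Query 3: U[3] = Y
Query 4: D[2] = Y
Query 5: D[3] = O
Query 6: L[3] = R

Answer: W O Y Y O R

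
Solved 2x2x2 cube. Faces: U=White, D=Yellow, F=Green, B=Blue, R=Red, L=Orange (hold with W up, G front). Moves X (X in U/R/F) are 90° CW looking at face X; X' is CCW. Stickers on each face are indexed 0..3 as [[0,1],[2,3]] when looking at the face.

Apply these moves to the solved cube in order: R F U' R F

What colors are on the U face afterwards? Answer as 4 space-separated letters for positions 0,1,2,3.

After move 1 (R): R=RRRR U=WGWG F=GYGY D=YBYB B=WBWB
After move 2 (F): F=GGYY U=WGOO R=WRGR D=RRYB L=OYOB
After move 3 (U'): U=GOWO F=OYYY R=GGGR B=WRWB L=WBOB
After move 4 (R): R=GGRG U=GYWY F=ORYB D=RWYW B=OROB
After move 5 (F): F=YOBR U=GYBB R=WGYG D=RGYW L=WROW
Query: U face = GYBB

Answer: G Y B B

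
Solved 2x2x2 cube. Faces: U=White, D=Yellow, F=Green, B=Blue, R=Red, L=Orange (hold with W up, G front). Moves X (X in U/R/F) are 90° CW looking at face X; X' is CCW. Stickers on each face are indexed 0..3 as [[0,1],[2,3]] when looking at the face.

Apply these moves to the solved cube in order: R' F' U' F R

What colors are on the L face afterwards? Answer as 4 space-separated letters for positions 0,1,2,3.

Answer: Y O O O

Derivation:
After move 1 (R'): R=RRRR U=WBWB F=GWGW D=YGYG B=YBYB
After move 2 (F'): F=WWGG U=WBRR R=GRYR D=OOYG L=OBOW
After move 3 (U'): U=BRWR F=OBGG R=WWYR B=GRYB L=YBOW
After move 4 (F): F=GOGB U=BRWB R=WWRR D=YWYG L=YOOO
After move 5 (R): R=RWRW U=BOWB F=GWGG D=YYYG B=BRRB
Query: L face = YOOO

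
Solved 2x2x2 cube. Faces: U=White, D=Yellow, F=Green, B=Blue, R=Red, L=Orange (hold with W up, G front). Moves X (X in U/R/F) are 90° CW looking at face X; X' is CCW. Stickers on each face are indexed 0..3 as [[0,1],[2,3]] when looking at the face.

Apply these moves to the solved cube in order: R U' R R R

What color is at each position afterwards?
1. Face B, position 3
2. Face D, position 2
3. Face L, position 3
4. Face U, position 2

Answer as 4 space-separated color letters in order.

After move 1 (R): R=RRRR U=WGWG F=GYGY D=YBYB B=WBWB
After move 2 (U'): U=GGWW F=OOGY R=GYRR B=RRWB L=WBOO
After move 3 (R): R=RGRY U=GOWY F=OBGB D=YWYR B=WRGB
After move 4 (R): R=RRYG U=GBWB F=OWGR D=YGYW B=YROB
After move 5 (R): R=YRGR U=GWWR F=OGGW D=YOYY B=BRBB
Query 1: B[3] = B
Query 2: D[2] = Y
Query 3: L[3] = O
Query 4: U[2] = W

Answer: B Y O W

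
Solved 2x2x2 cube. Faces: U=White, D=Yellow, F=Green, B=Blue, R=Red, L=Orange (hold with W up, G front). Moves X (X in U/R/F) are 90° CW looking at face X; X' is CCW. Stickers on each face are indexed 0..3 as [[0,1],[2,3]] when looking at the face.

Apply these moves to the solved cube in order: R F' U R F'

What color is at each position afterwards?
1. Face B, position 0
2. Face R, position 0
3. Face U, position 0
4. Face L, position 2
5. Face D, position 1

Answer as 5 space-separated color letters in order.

Answer: G W R O W

Derivation:
After move 1 (R): R=RRRR U=WGWG F=GYGY D=YBYB B=WBWB
After move 2 (F'): F=YYGG U=WGRR R=BRYR D=OOYB L=OGOW
After move 3 (U): U=RWRG F=BRGG R=WBYR B=OGWB L=YYOW
After move 4 (R): R=YWRB U=RRRG F=BOGB D=OWYO B=GGWB
After move 5 (F'): F=OBBG U=RRYR R=WWOB D=YWYO L=YGOR
Query 1: B[0] = G
Query 2: R[0] = W
Query 3: U[0] = R
Query 4: L[2] = O
Query 5: D[1] = W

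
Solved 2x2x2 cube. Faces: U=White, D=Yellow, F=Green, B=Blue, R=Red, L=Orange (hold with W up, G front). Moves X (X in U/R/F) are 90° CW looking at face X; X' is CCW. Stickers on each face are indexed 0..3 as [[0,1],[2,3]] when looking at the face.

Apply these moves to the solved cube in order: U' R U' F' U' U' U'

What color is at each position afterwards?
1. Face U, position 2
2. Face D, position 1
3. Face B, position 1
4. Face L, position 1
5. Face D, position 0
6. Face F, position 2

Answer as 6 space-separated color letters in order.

Answer: R O W Y R B

Derivation:
After move 1 (U'): U=WWWW F=OOGG R=GGRR B=RRBB L=BBOO
After move 2 (R): R=RGRG U=WOWG F=OYGY D=YBYR B=WRWB
After move 3 (U'): U=OGWW F=BBGY R=OYRG B=RGWB L=WROO
After move 4 (F'): F=BYBG U=OGOR R=BYYG D=ROYR L=WWOW
After move 5 (U'): U=GROO F=WWBG R=BYYG B=BYWB L=RGOW
After move 6 (U'): U=ROGO F=RGBG R=WWYG B=BYWB L=BYOW
After move 7 (U'): U=OORG F=BYBG R=RGYG B=WWWB L=BYOW
Query 1: U[2] = R
Query 2: D[1] = O
Query 3: B[1] = W
Query 4: L[1] = Y
Query 5: D[0] = R
Query 6: F[2] = B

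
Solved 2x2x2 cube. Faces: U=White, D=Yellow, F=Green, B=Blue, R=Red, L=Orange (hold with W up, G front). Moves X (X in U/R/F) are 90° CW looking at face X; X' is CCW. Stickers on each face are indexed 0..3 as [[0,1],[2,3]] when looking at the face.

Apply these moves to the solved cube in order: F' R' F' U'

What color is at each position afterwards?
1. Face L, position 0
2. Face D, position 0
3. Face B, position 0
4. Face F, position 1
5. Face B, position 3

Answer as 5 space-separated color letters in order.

Answer: Y W G B B

Derivation:
After move 1 (F'): F=GGGG U=WWRR R=YRYR D=OOYY L=OWOW
After move 2 (R'): R=RRYY U=WBRB F=GWGR D=OGYG B=YBOB
After move 3 (F'): F=WRGG U=WBRY R=GROY D=WWYG L=OBOR
After move 4 (U'): U=BYWR F=OBGG R=WROY B=GROB L=YBOR
Query 1: L[0] = Y
Query 2: D[0] = W
Query 3: B[0] = G
Query 4: F[1] = B
Query 5: B[3] = B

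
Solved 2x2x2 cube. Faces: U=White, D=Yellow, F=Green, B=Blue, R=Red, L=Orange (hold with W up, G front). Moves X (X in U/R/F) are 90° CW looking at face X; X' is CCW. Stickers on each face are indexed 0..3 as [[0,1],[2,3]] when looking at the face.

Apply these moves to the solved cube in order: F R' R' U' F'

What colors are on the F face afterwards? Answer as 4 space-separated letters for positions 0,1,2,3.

Answer: Y B O G

Derivation:
After move 1 (F): F=GGGG U=WWOO R=WRWR D=RRYY L=OYOY
After move 2 (R'): R=RRWW U=WBOB F=GWGO D=RGYG B=YBRB
After move 3 (R'): R=RWRW U=WROY F=GBGB D=RWYO B=GBGB
After move 4 (U'): U=RYWO F=OYGB R=GBRW B=RWGB L=GBOY
After move 5 (F'): F=YBOG U=RYGR R=WBRW D=BYYO L=GOOW
Query: F face = YBOG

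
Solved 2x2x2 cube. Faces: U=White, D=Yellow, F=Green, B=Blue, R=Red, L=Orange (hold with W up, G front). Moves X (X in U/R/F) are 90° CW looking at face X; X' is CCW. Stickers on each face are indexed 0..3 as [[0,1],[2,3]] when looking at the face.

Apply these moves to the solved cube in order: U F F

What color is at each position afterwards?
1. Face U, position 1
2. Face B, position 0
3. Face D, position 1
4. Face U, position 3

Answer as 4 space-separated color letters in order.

After move 1 (U): U=WWWW F=RRGG R=BBRR B=OOBB L=GGOO
After move 2 (F): F=GRGR U=WWOG R=WBWR D=RBYY L=GYOY
After move 3 (F): F=GGRR U=WWYY R=OBGR D=WWYY L=GROB
Query 1: U[1] = W
Query 2: B[0] = O
Query 3: D[1] = W
Query 4: U[3] = Y

Answer: W O W Y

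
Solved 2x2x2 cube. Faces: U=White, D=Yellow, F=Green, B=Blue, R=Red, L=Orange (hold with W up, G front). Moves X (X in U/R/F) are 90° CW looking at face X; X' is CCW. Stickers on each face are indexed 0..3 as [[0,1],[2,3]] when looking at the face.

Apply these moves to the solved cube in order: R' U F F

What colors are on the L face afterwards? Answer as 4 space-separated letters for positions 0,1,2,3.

Answer: G R O Y

Derivation:
After move 1 (R'): R=RRRR U=WBWB F=GWGW D=YGYG B=YBYB
After move 2 (U): U=WWBB F=RRGW R=YBRR B=OOYB L=GWOO
After move 3 (F): F=GRWR U=WWOW R=BBBR D=RYYG L=GYOG
After move 4 (F): F=WGRR U=WWGY R=OBWR D=BBYG L=GROY
Query: L face = GROY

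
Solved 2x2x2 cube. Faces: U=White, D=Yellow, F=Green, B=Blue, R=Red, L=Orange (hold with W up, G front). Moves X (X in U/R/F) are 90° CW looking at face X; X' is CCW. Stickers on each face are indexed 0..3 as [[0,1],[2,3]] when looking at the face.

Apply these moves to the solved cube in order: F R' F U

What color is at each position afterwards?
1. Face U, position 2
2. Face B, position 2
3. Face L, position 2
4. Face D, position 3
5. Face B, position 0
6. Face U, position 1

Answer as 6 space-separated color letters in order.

After move 1 (F): F=GGGG U=WWOO R=WRWR D=RRYY L=OYOY
After move 2 (R'): R=RRWW U=WBOB F=GWGO D=RGYG B=YBRB
After move 3 (F): F=GGOW U=WBYY R=ORBW D=WRYG L=OROG
After move 4 (U): U=YWYB F=OROW R=YBBW B=ORRB L=GGOG
Query 1: U[2] = Y
Query 2: B[2] = R
Query 3: L[2] = O
Query 4: D[3] = G
Query 5: B[0] = O
Query 6: U[1] = W

Answer: Y R O G O W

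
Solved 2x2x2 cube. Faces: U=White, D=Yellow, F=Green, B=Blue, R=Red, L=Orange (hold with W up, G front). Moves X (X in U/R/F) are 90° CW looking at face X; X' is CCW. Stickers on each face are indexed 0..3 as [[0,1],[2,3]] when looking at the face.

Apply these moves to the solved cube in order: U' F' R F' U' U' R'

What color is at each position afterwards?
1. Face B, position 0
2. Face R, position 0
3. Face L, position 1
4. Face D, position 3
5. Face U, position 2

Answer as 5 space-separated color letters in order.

Answer: R G Y O G

Derivation:
After move 1 (U'): U=WWWW F=OOGG R=GGRR B=RRBB L=BBOO
After move 2 (F'): F=OGOG U=WWGR R=YGYR D=BOYY L=BWOW
After move 3 (R): R=YYRG U=WGGG F=OOOY D=BBYR B=RRWB
After move 4 (F'): F=OYOO U=WGYR R=BYBG D=WWYR L=BGOG
After move 5 (U'): U=GRWY F=BGOO R=OYBG B=BYWB L=RROG
After move 6 (U'): U=RYGW F=RROO R=BGBG B=OYWB L=BYOG
After move 7 (R'): R=GGBB U=RWGO F=RYOW D=WRYO B=RYWB
Query 1: B[0] = R
Query 2: R[0] = G
Query 3: L[1] = Y
Query 4: D[3] = O
Query 5: U[2] = G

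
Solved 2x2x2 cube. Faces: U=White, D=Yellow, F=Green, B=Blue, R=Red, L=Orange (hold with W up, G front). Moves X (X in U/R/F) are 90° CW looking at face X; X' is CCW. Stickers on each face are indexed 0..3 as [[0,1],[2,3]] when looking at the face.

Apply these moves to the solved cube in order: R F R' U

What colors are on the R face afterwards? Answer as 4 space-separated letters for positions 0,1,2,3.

After move 1 (R): R=RRRR U=WGWG F=GYGY D=YBYB B=WBWB
After move 2 (F): F=GGYY U=WGOO R=WRGR D=RRYB L=OYOB
After move 3 (R'): R=RRWG U=WWOW F=GGYO D=RGYY B=BBRB
After move 4 (U): U=OWWW F=RRYO R=BBWG B=OYRB L=GGOB
Query: R face = BBWG

Answer: B B W G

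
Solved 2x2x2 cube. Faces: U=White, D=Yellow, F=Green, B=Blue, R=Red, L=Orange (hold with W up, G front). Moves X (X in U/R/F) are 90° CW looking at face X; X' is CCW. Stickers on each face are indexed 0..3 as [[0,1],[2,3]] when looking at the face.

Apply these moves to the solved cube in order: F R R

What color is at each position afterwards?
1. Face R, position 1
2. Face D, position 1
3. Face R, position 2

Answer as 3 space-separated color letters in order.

Answer: W W R

Derivation:
After move 1 (F): F=GGGG U=WWOO R=WRWR D=RRYY L=OYOY
After move 2 (R): R=WWRR U=WGOG F=GRGY D=RBYB B=OBWB
After move 3 (R): R=RWRW U=WROY F=GBGB D=RWYO B=GBGB
Query 1: R[1] = W
Query 2: D[1] = W
Query 3: R[2] = R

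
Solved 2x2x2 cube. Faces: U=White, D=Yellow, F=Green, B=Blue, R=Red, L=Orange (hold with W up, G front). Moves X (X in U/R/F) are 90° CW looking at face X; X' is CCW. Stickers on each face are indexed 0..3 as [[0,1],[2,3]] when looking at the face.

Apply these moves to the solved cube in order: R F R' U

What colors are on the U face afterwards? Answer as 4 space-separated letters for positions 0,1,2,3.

After move 1 (R): R=RRRR U=WGWG F=GYGY D=YBYB B=WBWB
After move 2 (F): F=GGYY U=WGOO R=WRGR D=RRYB L=OYOB
After move 3 (R'): R=RRWG U=WWOW F=GGYO D=RGYY B=BBRB
After move 4 (U): U=OWWW F=RRYO R=BBWG B=OYRB L=GGOB
Query: U face = OWWW

Answer: O W W W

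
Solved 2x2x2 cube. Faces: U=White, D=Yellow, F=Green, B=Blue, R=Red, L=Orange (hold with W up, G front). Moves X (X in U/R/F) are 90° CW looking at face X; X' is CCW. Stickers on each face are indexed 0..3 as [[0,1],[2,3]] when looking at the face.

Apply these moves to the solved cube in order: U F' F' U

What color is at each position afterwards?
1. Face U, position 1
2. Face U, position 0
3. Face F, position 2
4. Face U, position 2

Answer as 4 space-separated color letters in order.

Answer: W Y R Y

Derivation:
After move 1 (U): U=WWWW F=RRGG R=BBRR B=OOBB L=GGOO
After move 2 (F'): F=RGRG U=WWBR R=YBYR D=GOYY L=GWOW
After move 3 (F'): F=GGRR U=WWYY R=OBGR D=WWYY L=GROB
After move 4 (U): U=YWYW F=OBRR R=OOGR B=GRBB L=GGOB
Query 1: U[1] = W
Query 2: U[0] = Y
Query 3: F[2] = R
Query 4: U[2] = Y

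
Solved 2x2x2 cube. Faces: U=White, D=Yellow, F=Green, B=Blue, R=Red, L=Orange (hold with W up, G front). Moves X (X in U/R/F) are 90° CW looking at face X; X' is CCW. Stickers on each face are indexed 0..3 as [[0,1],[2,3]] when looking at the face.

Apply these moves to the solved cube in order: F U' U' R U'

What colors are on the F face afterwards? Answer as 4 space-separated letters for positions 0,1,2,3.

After move 1 (F): F=GGGG U=WWOO R=WRWR D=RRYY L=OYOY
After move 2 (U'): U=WOWO F=OYGG R=GGWR B=WRBB L=BBOY
After move 3 (U'): U=OOWW F=BBGG R=OYWR B=GGBB L=WROY
After move 4 (R): R=WORY U=OBWG F=BRGY D=RBYG B=WGOB
After move 5 (U'): U=BGOW F=WRGY R=BRRY B=WOOB L=WGOY
Query: F face = WRGY

Answer: W R G Y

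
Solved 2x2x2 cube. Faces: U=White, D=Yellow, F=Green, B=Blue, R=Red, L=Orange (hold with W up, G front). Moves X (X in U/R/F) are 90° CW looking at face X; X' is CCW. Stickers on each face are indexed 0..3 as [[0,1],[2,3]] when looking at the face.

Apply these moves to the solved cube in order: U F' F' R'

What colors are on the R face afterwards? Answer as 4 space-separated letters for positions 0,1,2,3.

After move 1 (U): U=WWWW F=RRGG R=BBRR B=OOBB L=GGOO
After move 2 (F'): F=RGRG U=WWBR R=YBYR D=GOYY L=GWOW
After move 3 (F'): F=GGRR U=WWYY R=OBGR D=WWYY L=GROB
After move 4 (R'): R=BROG U=WBYO F=GWRY D=WGYR B=YOWB
Query: R face = BROG

Answer: B R O G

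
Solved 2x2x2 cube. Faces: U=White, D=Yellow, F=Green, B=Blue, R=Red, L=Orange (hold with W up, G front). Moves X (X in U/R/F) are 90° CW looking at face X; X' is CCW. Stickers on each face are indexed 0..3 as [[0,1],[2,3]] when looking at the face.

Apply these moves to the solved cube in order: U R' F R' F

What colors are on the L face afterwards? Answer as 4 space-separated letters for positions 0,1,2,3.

Answer: G B O R

Derivation:
After move 1 (U): U=WWWW F=RRGG R=BBRR B=OOBB L=GGOO
After move 2 (R'): R=BRBR U=WBWO F=RWGW D=YRYG B=YOYB
After move 3 (F): F=GRWW U=WBOG R=WROR D=BBYG L=GYOR
After move 4 (R'): R=RRWO U=WYOY F=GBWG D=BRYW B=GOBB
After move 5 (F): F=WGGB U=WYRY R=ORYO D=WRYW L=GBOR
Query: L face = GBOR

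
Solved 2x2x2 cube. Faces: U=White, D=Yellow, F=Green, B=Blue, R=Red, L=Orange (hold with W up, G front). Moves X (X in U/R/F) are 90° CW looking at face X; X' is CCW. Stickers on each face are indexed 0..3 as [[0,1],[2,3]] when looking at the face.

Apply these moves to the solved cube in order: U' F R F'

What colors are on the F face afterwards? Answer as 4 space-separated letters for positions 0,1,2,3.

Answer: G Y G G

Derivation:
After move 1 (U'): U=WWWW F=OOGG R=GGRR B=RRBB L=BBOO
After move 2 (F): F=GOGO U=WWOB R=WGWR D=RGYY L=BYOY
After move 3 (R): R=WWRG U=WOOO F=GGGY D=RBYR B=BRWB
After move 4 (F'): F=GYGG U=WOWR R=BWRG D=YYYR L=BOOO
Query: F face = GYGG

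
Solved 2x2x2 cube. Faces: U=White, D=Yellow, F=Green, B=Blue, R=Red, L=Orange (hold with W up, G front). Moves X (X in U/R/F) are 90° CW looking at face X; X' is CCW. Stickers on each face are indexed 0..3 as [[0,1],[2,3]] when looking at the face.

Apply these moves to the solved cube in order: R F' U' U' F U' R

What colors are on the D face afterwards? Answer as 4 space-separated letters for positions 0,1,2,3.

After move 1 (R): R=RRRR U=WGWG F=GYGY D=YBYB B=WBWB
After move 2 (F'): F=YYGG U=WGRR R=BRYR D=OOYB L=OGOW
After move 3 (U'): U=GRWR F=OGGG R=YYYR B=BRWB L=WBOW
After move 4 (U'): U=RRGW F=WBGG R=OGYR B=YYWB L=BROW
After move 5 (F): F=GWGB U=RRWR R=GGWR D=YOYB L=BOOO
After move 6 (U'): U=RRRW F=BOGB R=GWWR B=GGWB L=YYOO
After move 7 (R): R=WGRW U=RORB F=BOGB D=YWYG B=WGRB
Query: D face = YWYG

Answer: Y W Y G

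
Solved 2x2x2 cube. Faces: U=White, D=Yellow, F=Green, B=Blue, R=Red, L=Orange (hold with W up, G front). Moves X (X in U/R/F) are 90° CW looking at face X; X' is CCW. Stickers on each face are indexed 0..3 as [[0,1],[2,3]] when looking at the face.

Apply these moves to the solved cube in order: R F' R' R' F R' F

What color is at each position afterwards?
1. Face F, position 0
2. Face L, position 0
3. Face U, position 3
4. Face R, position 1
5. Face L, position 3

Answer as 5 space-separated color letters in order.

Answer: W O O B Y

Derivation:
After move 1 (R): R=RRRR U=WGWG F=GYGY D=YBYB B=WBWB
After move 2 (F'): F=YYGG U=WGRR R=BRYR D=OOYB L=OGOW
After move 3 (R'): R=RRBY U=WWRW F=YGGR D=OYYG B=BBOB
After move 4 (R'): R=RYRB U=WORB F=YWGW D=OGYR B=GBYB
After move 5 (F): F=GYWW U=WOWG R=RYBB D=RRYR L=OOOG
After move 6 (R'): R=YBRB U=WYWG F=GOWG D=RYYW B=RBRB
After move 7 (F): F=WGGO U=WYGO R=WBGB D=RYYW L=OROY
Query 1: F[0] = W
Query 2: L[0] = O
Query 3: U[3] = O
Query 4: R[1] = B
Query 5: L[3] = Y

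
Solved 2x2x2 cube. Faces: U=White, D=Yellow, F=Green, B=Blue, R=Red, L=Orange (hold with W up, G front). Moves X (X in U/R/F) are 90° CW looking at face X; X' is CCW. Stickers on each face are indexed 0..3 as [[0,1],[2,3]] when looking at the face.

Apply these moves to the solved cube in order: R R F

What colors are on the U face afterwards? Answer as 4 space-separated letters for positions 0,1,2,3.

Answer: W Y O O

Derivation:
After move 1 (R): R=RRRR U=WGWG F=GYGY D=YBYB B=WBWB
After move 2 (R): R=RRRR U=WYWY F=GBGB D=YWYW B=GBGB
After move 3 (F): F=GGBB U=WYOO R=WRYR D=RRYW L=OYOW
Query: U face = WYOO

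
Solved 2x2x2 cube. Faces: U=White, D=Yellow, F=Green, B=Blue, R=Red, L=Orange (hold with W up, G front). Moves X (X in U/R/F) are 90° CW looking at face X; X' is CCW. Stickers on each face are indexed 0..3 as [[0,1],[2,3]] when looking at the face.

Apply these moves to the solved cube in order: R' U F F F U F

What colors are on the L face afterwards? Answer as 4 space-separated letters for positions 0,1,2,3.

After move 1 (R'): R=RRRR U=WBWB F=GWGW D=YGYG B=YBYB
After move 2 (U): U=WWBB F=RRGW R=YBRR B=OOYB L=GWOO
After move 3 (F): F=GRWR U=WWOW R=BBBR D=RYYG L=GYOG
After move 4 (F): F=WGRR U=WWGY R=OBWR D=BBYG L=GROY
After move 5 (F): F=RWRG U=WWYR R=GBYR D=WOYG L=GBOB
After move 6 (U): U=YWRW F=GBRG R=OOYR B=GBYB L=RWOB
After move 7 (F): F=RGGB U=YWBW R=ROWR D=YOYG L=RWOO
Query: L face = RWOO

Answer: R W O O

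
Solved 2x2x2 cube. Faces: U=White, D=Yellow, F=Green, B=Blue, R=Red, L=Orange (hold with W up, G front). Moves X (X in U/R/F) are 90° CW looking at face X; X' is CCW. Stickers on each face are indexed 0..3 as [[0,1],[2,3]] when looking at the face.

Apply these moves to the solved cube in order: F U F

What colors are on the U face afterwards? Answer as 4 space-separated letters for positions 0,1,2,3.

Answer: O W Y G

Derivation:
After move 1 (F): F=GGGG U=WWOO R=WRWR D=RRYY L=OYOY
After move 2 (U): U=OWOW F=WRGG R=BBWR B=OYBB L=GGOY
After move 3 (F): F=GWGR U=OWYG R=OBWR D=WBYY L=GROR
Query: U face = OWYG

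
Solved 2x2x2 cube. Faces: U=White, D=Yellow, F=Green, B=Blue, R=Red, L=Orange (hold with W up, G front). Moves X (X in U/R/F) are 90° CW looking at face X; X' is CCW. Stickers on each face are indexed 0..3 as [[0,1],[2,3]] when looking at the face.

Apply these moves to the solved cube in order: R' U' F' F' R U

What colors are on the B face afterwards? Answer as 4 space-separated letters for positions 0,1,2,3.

After move 1 (R'): R=RRRR U=WBWB F=GWGW D=YGYG B=YBYB
After move 2 (U'): U=BBWW F=OOGW R=GWRR B=RRYB L=YBOO
After move 3 (F'): F=OWOG U=BBGR R=GWYR D=BOYG L=YWOW
After move 4 (F'): F=WGOO U=BBGY R=OWBR D=WWYG L=YROG
After move 5 (R): R=BORW U=BGGO F=WWOG D=WYYR B=YRBB
After move 6 (U): U=GBOG F=BOOG R=YRRW B=YRBB L=WWOG
Query: B face = YRBB

Answer: Y R B B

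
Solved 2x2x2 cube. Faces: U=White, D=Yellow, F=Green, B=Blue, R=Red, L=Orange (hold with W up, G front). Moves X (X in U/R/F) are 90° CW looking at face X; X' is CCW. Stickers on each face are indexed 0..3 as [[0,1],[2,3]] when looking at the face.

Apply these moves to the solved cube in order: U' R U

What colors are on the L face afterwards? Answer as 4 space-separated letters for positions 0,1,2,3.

After move 1 (U'): U=WWWW F=OOGG R=GGRR B=RRBB L=BBOO
After move 2 (R): R=RGRG U=WOWG F=OYGY D=YBYR B=WRWB
After move 3 (U): U=WWGO F=RGGY R=WRRG B=BBWB L=OYOO
Query: L face = OYOO

Answer: O Y O O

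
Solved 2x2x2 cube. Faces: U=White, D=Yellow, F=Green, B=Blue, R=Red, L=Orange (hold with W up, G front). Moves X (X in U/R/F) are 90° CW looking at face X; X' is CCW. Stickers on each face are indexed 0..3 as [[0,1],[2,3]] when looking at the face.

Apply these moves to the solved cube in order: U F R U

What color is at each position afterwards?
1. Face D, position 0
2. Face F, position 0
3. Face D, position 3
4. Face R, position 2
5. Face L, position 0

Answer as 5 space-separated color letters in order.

After move 1 (U): U=WWWW F=RRGG R=BBRR B=OOBB L=GGOO
After move 2 (F): F=GRGR U=WWOG R=WBWR D=RBYY L=GYOY
After move 3 (R): R=WWRB U=WROR F=GBGY D=RBYO B=GOWB
After move 4 (U): U=OWRR F=WWGY R=GORB B=GYWB L=GBOY
Query 1: D[0] = R
Query 2: F[0] = W
Query 3: D[3] = O
Query 4: R[2] = R
Query 5: L[0] = G

Answer: R W O R G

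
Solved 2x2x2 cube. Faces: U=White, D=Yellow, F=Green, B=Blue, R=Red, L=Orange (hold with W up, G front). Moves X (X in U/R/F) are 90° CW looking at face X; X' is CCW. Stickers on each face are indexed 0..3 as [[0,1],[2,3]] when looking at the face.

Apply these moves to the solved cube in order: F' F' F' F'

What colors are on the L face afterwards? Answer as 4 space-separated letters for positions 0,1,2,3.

Answer: O O O O

Derivation:
After move 1 (F'): F=GGGG U=WWRR R=YRYR D=OOYY L=OWOW
After move 2 (F'): F=GGGG U=WWYY R=OROR D=WWYY L=OROR
After move 3 (F'): F=GGGG U=WWOO R=WRWR D=RRYY L=OYOY
After move 4 (F'): F=GGGG U=WWWW R=RRRR D=YYYY L=OOOO
Query: L face = OOOO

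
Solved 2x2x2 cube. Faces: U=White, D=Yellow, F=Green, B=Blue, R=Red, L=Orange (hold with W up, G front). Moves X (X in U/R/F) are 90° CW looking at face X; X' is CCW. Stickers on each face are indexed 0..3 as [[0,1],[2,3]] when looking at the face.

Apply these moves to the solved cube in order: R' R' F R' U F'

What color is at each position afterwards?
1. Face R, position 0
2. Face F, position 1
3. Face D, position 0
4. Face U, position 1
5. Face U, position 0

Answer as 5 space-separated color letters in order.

Answer: G O Y W O

Derivation:
After move 1 (R'): R=RRRR U=WBWB F=GWGW D=YGYG B=YBYB
After move 2 (R'): R=RRRR U=WYWY F=GBGB D=YWYW B=GBGB
After move 3 (F): F=GGBB U=WYOO R=WRYR D=RRYW L=OYOW
After move 4 (R'): R=RRWY U=WGOG F=GYBO D=RGYB B=WBRB
After move 5 (U): U=OWGG F=RRBO R=WBWY B=OYRB L=GYOW
After move 6 (F'): F=RORB U=OWWW R=GBRY D=YWYB L=GGOG
Query 1: R[0] = G
Query 2: F[1] = O
Query 3: D[0] = Y
Query 4: U[1] = W
Query 5: U[0] = O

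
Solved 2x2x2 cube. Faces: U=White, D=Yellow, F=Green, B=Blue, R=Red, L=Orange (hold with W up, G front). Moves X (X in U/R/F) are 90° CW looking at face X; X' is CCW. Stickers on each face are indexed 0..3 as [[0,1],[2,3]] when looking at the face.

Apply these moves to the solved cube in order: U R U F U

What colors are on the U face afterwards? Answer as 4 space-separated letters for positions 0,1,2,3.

After move 1 (U): U=WWWW F=RRGG R=BBRR B=OOBB L=GGOO
After move 2 (R): R=RBRB U=WRWG F=RYGY D=YBYO B=WOWB
After move 3 (U): U=WWGR F=RBGY R=WORB B=GGWB L=RYOO
After move 4 (F): F=GRYB U=WWOY R=GORB D=RWYO L=RYOB
After move 5 (U): U=OWYW F=GOYB R=GGRB B=RYWB L=GROB
Query: U face = OWYW

Answer: O W Y W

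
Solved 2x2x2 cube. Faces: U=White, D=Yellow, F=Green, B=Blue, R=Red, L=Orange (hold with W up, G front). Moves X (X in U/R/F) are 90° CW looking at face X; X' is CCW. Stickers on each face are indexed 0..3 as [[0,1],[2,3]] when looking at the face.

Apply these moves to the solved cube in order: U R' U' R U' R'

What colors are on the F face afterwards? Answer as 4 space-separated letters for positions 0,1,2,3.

Answer: Y W G W

Derivation:
After move 1 (U): U=WWWW F=RRGG R=BBRR B=OOBB L=GGOO
After move 2 (R'): R=BRBR U=WBWO F=RWGW D=YRYG B=YOYB
After move 3 (U'): U=BOWW F=GGGW R=RWBR B=BRYB L=YOOO
After move 4 (R): R=BRRW U=BGWW F=GRGG D=YYYB B=WROB
After move 5 (U'): U=GWBW F=YOGG R=GRRW B=BROB L=WROO
After move 6 (R'): R=RWGR U=GOBB F=YWGW D=YOYG B=BRYB
Query: F face = YWGW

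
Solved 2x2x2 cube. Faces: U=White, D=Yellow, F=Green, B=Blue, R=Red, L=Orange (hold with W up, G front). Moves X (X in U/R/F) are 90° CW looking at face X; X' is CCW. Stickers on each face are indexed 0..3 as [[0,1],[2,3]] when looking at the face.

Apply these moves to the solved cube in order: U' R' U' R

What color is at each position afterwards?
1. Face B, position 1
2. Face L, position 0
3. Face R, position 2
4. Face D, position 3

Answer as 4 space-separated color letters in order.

Answer: R Y R G

Derivation:
After move 1 (U'): U=WWWW F=OOGG R=GGRR B=RRBB L=BBOO
After move 2 (R'): R=GRGR U=WBWR F=OWGW D=YOYG B=YRYB
After move 3 (U'): U=BRWW F=BBGW R=OWGR B=GRYB L=YROO
After move 4 (R): R=GORW U=BBWW F=BOGG D=YYYG B=WRRB
Query 1: B[1] = R
Query 2: L[0] = Y
Query 3: R[2] = R
Query 4: D[3] = G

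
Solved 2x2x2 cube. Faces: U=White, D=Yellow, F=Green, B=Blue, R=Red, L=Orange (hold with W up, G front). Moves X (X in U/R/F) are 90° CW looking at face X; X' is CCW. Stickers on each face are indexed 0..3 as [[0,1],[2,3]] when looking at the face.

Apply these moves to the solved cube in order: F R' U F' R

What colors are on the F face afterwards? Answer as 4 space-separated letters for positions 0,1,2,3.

After move 1 (F): F=GGGG U=WWOO R=WRWR D=RRYY L=OYOY
After move 2 (R'): R=RRWW U=WBOB F=GWGO D=RGYG B=YBRB
After move 3 (U): U=OWBB F=RRGO R=YBWW B=OYRB L=GWOY
After move 4 (F'): F=RORG U=OWYW R=GBRW D=WYYG L=GBOB
After move 5 (R): R=RGWB U=OOYG F=RYRG D=WRYO B=WYWB
Query: F face = RYRG

Answer: R Y R G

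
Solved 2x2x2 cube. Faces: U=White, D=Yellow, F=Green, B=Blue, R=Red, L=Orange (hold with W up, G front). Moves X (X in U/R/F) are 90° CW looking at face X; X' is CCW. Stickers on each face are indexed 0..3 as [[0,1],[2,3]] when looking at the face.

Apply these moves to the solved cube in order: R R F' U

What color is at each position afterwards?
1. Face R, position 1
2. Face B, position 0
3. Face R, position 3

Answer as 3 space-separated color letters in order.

Answer: B O R

Derivation:
After move 1 (R): R=RRRR U=WGWG F=GYGY D=YBYB B=WBWB
After move 2 (R): R=RRRR U=WYWY F=GBGB D=YWYW B=GBGB
After move 3 (F'): F=BBGG U=WYRR R=WRYR D=OOYW L=OYOW
After move 4 (U): U=RWRY F=WRGG R=GBYR B=OYGB L=BBOW
Query 1: R[1] = B
Query 2: B[0] = O
Query 3: R[3] = R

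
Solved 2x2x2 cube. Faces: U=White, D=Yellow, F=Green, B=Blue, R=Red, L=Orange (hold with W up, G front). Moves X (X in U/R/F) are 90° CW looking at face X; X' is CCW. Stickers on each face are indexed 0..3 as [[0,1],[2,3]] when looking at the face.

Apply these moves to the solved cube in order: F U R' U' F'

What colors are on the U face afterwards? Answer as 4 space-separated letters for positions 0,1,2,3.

After move 1 (F): F=GGGG U=WWOO R=WRWR D=RRYY L=OYOY
After move 2 (U): U=OWOW F=WRGG R=BBWR B=OYBB L=GGOY
After move 3 (R'): R=BRBW U=OBOO F=WWGW D=RRYG B=YYRB
After move 4 (U'): U=BOOO F=GGGW R=WWBW B=BRRB L=YYOY
After move 5 (F'): F=GWGG U=BOWB R=RWRW D=YYYG L=YOOO
Query: U face = BOWB

Answer: B O W B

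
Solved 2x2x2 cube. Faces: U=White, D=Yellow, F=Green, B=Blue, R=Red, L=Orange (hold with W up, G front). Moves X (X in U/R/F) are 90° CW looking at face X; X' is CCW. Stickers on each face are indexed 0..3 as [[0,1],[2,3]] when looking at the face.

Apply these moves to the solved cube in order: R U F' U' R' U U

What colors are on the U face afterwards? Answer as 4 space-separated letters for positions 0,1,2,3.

Answer: B W W W

Derivation:
After move 1 (R): R=RRRR U=WGWG F=GYGY D=YBYB B=WBWB
After move 2 (U): U=WWGG F=RRGY R=WBRR B=OOWB L=GYOO
After move 3 (F'): F=RYRG U=WWWR R=BBYR D=YOYB L=GGOG
After move 4 (U'): U=WRWW F=GGRG R=RYYR B=BBWB L=OOOG
After move 5 (R'): R=YRRY U=WWWB F=GRRW D=YGYG B=BBOB
After move 6 (U): U=WWBW F=YRRW R=BBRY B=OOOB L=GROG
After move 7 (U): U=BWWW F=BBRW R=OORY B=GROB L=YROG
Query: U face = BWWW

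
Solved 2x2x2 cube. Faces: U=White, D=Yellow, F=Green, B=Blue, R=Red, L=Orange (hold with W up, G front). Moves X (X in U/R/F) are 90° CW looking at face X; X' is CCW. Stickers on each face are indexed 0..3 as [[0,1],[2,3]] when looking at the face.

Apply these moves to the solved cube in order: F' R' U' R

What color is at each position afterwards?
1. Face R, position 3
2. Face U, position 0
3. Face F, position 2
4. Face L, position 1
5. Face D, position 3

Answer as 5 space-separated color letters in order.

Answer: W B G B R

Derivation:
After move 1 (F'): F=GGGG U=WWRR R=YRYR D=OOYY L=OWOW
After move 2 (R'): R=RRYY U=WBRB F=GWGR D=OGYG B=YBOB
After move 3 (U'): U=BBWR F=OWGR R=GWYY B=RROB L=YBOW
After move 4 (R): R=YGYW U=BWWR F=OGGG D=OOYR B=RRBB
Query 1: R[3] = W
Query 2: U[0] = B
Query 3: F[2] = G
Query 4: L[1] = B
Query 5: D[3] = R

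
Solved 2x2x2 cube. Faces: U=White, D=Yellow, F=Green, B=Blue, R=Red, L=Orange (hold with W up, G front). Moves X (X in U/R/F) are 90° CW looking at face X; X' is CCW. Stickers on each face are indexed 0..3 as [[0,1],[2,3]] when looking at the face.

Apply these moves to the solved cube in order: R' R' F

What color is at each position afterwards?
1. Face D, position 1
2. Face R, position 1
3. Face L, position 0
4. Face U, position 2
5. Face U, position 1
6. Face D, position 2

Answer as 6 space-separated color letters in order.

Answer: R R O O Y Y

Derivation:
After move 1 (R'): R=RRRR U=WBWB F=GWGW D=YGYG B=YBYB
After move 2 (R'): R=RRRR U=WYWY F=GBGB D=YWYW B=GBGB
After move 3 (F): F=GGBB U=WYOO R=WRYR D=RRYW L=OYOW
Query 1: D[1] = R
Query 2: R[1] = R
Query 3: L[0] = O
Query 4: U[2] = O
Query 5: U[1] = Y
Query 6: D[2] = Y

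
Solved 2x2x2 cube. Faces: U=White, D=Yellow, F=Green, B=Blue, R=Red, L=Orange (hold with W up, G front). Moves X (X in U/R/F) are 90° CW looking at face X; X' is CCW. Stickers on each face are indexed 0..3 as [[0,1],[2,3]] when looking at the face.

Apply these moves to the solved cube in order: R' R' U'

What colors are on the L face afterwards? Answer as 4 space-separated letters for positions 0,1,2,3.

After move 1 (R'): R=RRRR U=WBWB F=GWGW D=YGYG B=YBYB
After move 2 (R'): R=RRRR U=WYWY F=GBGB D=YWYW B=GBGB
After move 3 (U'): U=YYWW F=OOGB R=GBRR B=RRGB L=GBOO
Query: L face = GBOO

Answer: G B O O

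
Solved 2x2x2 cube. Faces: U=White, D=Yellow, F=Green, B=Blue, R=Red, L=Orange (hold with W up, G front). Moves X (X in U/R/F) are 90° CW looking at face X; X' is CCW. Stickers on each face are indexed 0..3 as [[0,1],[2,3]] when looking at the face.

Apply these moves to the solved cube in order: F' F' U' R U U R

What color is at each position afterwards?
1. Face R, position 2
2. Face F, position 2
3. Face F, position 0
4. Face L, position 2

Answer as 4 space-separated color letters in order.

After move 1 (F'): F=GGGG U=WWRR R=YRYR D=OOYY L=OWOW
After move 2 (F'): F=GGGG U=WWYY R=OROR D=WWYY L=OROR
After move 3 (U'): U=WYWY F=ORGG R=GGOR B=ORBB L=BBOR
After move 4 (R): R=OGRG U=WRWG F=OWGY D=WBYO B=YRYB
After move 5 (U): U=WWGR F=OGGY R=YRRG B=BBYB L=OWOR
After move 6 (U): U=GWRW F=YRGY R=BBRG B=OWYB L=OGOR
After move 7 (R): R=RBGB U=GRRY F=YBGO D=WYYO B=WWWB
Query 1: R[2] = G
Query 2: F[2] = G
Query 3: F[0] = Y
Query 4: L[2] = O

Answer: G G Y O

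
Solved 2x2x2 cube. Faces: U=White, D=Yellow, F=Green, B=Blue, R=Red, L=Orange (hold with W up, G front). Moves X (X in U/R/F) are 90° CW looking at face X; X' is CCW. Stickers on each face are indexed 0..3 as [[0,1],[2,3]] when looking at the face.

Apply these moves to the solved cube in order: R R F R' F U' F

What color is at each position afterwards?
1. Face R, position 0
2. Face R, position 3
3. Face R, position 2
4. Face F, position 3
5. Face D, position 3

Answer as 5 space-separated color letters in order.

Answer: W Y W R B

Derivation:
After move 1 (R): R=RRRR U=WGWG F=GYGY D=YBYB B=WBWB
After move 2 (R): R=RRRR U=WYWY F=GBGB D=YWYW B=GBGB
After move 3 (F): F=GGBB U=WYOO R=WRYR D=RRYW L=OYOW
After move 4 (R'): R=RRWY U=WGOG F=GYBO D=RGYB B=WBRB
After move 5 (F): F=BGOY U=WGWY R=ORGY D=WRYB L=OROG
After move 6 (U'): U=GYWW F=OROY R=BGGY B=ORRB L=WBOG
After move 7 (F): F=OOYR U=GYGB R=WGWY D=GBYB L=WWOR
Query 1: R[0] = W
Query 2: R[3] = Y
Query 3: R[2] = W
Query 4: F[3] = R
Query 5: D[3] = B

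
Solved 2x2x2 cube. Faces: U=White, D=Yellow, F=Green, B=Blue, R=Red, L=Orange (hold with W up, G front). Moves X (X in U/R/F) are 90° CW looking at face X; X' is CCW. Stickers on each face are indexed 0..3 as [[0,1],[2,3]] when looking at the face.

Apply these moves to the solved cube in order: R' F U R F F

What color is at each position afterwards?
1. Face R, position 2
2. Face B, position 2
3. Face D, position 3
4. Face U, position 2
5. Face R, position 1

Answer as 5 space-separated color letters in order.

Answer: G W O Y Y

Derivation:
After move 1 (R'): R=RRRR U=WBWB F=GWGW D=YGYG B=YBYB
After move 2 (F): F=GGWW U=WBOO R=WRBR D=RRYG L=OYOG
After move 3 (U): U=OWOB F=WRWW R=YBBR B=OYYB L=GGOG
After move 4 (R): R=BYRB U=OROW F=WRWG D=RYYO B=BYWB
After move 5 (F): F=WWGR U=ORGG R=OYWB D=RBYO L=GROY
After move 6 (F): F=GWRW U=ORYR R=GYGB D=WOYO L=GROB
Query 1: R[2] = G
Query 2: B[2] = W
Query 3: D[3] = O
Query 4: U[2] = Y
Query 5: R[1] = Y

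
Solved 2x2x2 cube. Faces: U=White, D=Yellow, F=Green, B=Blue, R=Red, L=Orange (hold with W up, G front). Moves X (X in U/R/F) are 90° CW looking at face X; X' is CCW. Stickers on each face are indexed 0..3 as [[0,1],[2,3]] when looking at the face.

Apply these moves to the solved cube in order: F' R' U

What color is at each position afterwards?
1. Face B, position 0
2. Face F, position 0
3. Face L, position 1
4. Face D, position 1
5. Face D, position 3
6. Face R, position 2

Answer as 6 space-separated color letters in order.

Answer: O R W G G Y

Derivation:
After move 1 (F'): F=GGGG U=WWRR R=YRYR D=OOYY L=OWOW
After move 2 (R'): R=RRYY U=WBRB F=GWGR D=OGYG B=YBOB
After move 3 (U): U=RWBB F=RRGR R=YBYY B=OWOB L=GWOW
Query 1: B[0] = O
Query 2: F[0] = R
Query 3: L[1] = W
Query 4: D[1] = G
Query 5: D[3] = G
Query 6: R[2] = Y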